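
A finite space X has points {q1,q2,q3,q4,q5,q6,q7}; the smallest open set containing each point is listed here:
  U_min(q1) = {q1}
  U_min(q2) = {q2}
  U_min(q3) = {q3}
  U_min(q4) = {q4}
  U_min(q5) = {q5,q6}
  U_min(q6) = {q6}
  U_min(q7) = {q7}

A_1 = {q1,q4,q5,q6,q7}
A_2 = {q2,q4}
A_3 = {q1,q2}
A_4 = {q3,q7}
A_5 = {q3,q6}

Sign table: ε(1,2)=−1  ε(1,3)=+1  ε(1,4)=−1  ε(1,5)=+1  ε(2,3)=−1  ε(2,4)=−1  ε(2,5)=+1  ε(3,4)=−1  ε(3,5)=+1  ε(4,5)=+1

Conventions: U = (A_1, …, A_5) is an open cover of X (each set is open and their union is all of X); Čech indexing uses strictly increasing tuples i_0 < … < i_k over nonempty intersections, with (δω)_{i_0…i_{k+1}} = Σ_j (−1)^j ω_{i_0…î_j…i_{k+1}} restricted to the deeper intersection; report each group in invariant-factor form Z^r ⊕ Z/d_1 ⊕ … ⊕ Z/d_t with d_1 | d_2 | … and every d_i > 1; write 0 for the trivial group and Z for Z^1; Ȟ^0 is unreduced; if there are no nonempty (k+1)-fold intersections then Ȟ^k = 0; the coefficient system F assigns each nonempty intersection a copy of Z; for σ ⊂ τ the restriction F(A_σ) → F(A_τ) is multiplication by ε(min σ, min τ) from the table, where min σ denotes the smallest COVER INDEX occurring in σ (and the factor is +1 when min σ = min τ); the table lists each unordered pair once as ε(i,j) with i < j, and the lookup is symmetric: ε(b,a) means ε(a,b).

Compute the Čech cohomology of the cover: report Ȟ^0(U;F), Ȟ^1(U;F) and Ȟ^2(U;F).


Ȟ^0 ≅ 0, Ȟ^1 ≅ Z ⊕ Z/2, Ȟ^2 ≅ 0

nerve simplices:
  A12={q4} A13={q1} A14={q7} A15={q6} A23={q2} A45={q3}
C dims 5,6; δ0: rk 5, SNF 1^4·2
degree 0: 5−5−0 = 0 → Ȟ^0 ≅ 0
degree 1: 6−0−5 = 1 plus torsion [2] → Ȟ^1 ≅ Z ⊕ Z/2
degree 2: 0−0−0 = 0 → Ȟ^2 ≅ 0


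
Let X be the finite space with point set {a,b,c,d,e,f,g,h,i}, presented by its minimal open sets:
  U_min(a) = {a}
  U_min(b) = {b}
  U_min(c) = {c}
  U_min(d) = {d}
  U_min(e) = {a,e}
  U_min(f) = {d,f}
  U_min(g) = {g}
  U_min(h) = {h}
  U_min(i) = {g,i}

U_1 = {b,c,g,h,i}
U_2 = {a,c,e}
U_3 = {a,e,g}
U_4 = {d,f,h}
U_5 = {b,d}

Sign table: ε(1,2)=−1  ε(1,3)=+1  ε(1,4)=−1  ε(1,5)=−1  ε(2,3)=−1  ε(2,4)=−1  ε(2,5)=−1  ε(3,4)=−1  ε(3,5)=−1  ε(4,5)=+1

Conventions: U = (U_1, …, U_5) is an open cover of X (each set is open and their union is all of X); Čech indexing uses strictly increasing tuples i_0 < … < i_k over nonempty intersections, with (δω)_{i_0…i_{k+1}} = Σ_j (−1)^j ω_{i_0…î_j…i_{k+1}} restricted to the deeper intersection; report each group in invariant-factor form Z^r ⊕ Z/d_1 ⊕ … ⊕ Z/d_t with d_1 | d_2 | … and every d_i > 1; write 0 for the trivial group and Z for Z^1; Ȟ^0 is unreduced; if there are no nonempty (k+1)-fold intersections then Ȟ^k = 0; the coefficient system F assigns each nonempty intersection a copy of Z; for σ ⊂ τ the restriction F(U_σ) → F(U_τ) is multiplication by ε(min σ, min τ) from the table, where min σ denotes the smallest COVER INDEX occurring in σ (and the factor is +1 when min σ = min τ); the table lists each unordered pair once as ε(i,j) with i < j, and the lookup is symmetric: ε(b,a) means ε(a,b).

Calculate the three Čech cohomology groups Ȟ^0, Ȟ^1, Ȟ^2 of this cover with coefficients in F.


Ȟ^0 ≅ Z; Ȟ^1 ≅ Z^2; Ȟ^2 ≅ 0

cover nerve:
  U12={c} U13={g} U14={h} U15={b} U23={a,e} U45={d}
C dims 5,6; δ0: rk 4, SNF 1^4
Ȟ^0: (5−4)−0=1 ⇒ Z
Ȟ^1: (6−0)−4=2 ⇒ Z^2
Ȟ^2: (0−0)−0=0 ⇒ 0


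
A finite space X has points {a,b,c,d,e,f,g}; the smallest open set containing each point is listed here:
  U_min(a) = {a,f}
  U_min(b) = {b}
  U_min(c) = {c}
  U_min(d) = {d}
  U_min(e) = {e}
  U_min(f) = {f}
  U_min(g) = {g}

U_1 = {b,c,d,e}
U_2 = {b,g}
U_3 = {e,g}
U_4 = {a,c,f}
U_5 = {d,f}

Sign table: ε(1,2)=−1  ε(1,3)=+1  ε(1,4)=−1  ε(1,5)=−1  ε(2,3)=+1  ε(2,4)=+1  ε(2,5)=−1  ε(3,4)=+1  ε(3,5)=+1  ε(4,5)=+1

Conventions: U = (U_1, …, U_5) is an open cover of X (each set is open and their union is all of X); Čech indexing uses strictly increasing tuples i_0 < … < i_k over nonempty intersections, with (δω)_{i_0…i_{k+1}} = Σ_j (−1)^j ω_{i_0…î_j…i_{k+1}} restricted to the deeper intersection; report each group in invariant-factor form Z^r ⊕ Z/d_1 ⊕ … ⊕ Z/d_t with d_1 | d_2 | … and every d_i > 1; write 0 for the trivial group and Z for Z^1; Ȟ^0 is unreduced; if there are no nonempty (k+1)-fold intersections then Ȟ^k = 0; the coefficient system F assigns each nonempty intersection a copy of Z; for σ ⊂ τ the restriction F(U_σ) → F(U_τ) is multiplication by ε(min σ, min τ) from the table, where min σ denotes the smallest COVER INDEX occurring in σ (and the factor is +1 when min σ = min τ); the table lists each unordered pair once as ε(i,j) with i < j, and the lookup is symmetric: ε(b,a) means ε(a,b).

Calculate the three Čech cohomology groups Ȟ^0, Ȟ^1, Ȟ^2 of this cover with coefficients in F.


nerve of the cover:
  U12={b} U13={e} U14={c} U15={d} U23={g} U45={f}
C dims 5,6; δ0: rk 5, SNF 1^4·2
Ȟ^0 = (5 − 5) − 0 = 0, so Ȟ^0 ≅ 0
Ȟ^1 = (6 − 0) − 5 = 1 plus torsion [2], so Ȟ^1 ≅ Z ⊕ Z/2
Ȟ^2 = (0 − 0) − 0 = 0, so Ȟ^2 ≅ 0

Ȟ^0 = 0; Ȟ^1 = Z ⊕ Z/2; Ȟ^2 = 0


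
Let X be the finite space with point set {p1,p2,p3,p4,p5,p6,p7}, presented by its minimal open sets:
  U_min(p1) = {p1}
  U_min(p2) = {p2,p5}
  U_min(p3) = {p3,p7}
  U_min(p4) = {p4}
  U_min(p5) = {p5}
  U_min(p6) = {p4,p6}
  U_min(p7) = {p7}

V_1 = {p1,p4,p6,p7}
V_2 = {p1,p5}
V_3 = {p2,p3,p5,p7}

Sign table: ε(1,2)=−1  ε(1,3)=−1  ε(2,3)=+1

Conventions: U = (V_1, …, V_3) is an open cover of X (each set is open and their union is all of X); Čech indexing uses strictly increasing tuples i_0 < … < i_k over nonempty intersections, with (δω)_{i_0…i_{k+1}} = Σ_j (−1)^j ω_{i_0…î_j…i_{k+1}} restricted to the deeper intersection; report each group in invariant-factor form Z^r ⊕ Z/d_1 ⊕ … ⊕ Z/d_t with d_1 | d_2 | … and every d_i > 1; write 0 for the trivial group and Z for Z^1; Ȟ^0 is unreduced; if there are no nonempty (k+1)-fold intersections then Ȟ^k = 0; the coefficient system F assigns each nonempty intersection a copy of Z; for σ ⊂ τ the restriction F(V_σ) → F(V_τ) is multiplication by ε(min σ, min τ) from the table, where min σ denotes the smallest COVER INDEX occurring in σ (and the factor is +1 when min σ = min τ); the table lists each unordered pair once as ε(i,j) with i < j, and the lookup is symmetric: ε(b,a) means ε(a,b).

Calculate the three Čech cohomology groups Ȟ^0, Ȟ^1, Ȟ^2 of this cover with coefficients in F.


intersection data:
  V12={p1} V13={p7} V23={p5}
C dims 3,3; δ0: rk 2, SNF 1^2
Ȟ^0 = (3 − 2) − 0 = 1, so Ȟ^0 ≅ Z
Ȟ^1 = (3 − 0) − 2 = 1, so Ȟ^1 ≅ Z
Ȟ^2 = (0 − 0) − 0 = 0, so Ȟ^2 ≅ 0

Ȟ^0 = Z,  Ȟ^1 = Z,  Ȟ^2 = 0


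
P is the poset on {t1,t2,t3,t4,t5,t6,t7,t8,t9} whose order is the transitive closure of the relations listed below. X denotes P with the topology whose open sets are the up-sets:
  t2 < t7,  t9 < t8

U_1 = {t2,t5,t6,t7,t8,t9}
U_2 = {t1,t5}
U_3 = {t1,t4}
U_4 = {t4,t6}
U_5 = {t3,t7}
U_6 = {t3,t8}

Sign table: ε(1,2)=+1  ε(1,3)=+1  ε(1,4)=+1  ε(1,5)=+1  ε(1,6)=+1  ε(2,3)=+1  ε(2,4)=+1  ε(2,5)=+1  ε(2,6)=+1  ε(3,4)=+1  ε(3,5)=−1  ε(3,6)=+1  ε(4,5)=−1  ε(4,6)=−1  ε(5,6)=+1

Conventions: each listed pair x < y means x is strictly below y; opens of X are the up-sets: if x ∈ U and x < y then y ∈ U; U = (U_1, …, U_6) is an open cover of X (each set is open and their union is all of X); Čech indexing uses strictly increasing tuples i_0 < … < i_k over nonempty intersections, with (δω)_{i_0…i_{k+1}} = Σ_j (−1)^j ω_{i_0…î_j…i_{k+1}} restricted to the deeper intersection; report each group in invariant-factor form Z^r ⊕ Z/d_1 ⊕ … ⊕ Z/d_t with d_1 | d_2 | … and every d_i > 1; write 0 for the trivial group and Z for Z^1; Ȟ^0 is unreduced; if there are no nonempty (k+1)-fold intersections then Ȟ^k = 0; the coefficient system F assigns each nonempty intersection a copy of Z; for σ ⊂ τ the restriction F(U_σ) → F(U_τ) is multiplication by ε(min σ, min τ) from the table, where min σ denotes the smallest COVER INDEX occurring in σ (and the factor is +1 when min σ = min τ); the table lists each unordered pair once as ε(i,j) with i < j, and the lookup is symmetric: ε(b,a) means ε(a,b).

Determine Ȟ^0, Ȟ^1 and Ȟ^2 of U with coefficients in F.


intersection data:
  U12={t5} U14={t6} U15={t7} U16={t8} U23={t1} U34={t4} U56={t3}
C dims 6,7; δ0: rk 5, SNF 1^5
Ȟ^0 = (6 − 5) − 0 = 1, so Ȟ^0 ≅ Z
Ȟ^1 = (7 − 0) − 5 = 2, so Ȟ^1 ≅ Z^2
Ȟ^2 = (0 − 0) − 0 = 0, so Ȟ^2 ≅ 0

Ȟ^0(U;F) ≅ Z, Ȟ^1(U;F) ≅ Z^2, Ȟ^2(U;F) ≅ 0


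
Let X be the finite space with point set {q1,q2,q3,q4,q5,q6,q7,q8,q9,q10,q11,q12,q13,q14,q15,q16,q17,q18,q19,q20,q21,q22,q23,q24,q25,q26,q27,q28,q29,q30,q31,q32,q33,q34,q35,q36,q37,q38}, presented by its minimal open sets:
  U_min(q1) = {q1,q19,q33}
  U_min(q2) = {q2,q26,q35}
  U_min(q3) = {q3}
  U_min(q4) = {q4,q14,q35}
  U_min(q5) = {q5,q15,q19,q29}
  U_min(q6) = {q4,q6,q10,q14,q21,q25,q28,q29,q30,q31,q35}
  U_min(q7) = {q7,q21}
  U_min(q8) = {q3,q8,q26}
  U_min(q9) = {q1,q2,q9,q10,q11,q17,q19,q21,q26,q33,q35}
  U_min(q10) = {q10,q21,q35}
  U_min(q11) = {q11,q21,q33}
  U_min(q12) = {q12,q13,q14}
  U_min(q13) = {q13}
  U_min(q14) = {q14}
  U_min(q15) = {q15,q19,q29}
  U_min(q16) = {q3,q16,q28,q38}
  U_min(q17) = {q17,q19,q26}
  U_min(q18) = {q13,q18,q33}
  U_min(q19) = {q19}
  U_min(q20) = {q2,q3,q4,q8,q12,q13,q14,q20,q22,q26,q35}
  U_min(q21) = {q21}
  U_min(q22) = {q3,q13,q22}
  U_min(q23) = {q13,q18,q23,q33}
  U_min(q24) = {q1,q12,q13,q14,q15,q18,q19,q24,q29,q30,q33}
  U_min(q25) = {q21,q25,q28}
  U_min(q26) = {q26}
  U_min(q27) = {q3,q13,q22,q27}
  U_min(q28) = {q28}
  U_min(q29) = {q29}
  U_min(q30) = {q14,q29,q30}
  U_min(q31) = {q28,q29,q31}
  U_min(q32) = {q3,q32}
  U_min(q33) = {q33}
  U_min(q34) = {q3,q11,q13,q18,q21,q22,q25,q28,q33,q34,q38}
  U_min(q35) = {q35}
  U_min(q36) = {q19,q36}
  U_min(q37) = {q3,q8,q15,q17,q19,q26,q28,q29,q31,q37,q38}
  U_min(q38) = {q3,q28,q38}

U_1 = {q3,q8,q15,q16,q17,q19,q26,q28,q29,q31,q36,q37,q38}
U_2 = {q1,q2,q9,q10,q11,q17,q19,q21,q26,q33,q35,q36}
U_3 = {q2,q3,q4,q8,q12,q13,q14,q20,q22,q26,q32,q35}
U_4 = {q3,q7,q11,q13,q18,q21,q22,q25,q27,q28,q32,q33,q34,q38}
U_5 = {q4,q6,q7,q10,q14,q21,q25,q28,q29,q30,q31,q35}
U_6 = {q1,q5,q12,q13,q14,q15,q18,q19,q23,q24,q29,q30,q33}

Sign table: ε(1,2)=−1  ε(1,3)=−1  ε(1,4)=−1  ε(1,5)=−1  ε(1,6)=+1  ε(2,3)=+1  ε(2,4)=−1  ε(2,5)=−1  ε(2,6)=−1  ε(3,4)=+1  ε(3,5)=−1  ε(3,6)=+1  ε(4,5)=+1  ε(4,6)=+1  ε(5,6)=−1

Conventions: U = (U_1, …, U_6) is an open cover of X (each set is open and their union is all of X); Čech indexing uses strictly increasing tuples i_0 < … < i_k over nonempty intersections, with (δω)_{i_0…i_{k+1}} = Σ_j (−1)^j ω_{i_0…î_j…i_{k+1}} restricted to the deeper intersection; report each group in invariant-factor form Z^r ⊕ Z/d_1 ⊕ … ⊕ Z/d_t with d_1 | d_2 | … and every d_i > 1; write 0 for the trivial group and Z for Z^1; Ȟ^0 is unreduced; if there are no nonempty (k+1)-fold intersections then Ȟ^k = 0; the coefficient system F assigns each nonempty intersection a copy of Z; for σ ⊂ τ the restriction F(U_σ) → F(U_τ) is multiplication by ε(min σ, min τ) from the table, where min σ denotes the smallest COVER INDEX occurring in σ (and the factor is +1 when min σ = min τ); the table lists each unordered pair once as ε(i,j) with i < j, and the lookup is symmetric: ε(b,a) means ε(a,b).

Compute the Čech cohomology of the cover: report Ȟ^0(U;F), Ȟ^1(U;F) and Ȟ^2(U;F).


Ȟ^0(U;F) ≅ 0,  Ȟ^1(U;F) ≅ Z/2,  Ȟ^2(U;F) ≅ Z

nerve simplices:
  U12={q17,q19,q26,q36} U13={q3,q8,q26} U14={q3,q28,q38} U15={q28,q29,q31} U16={q15,q19,q29} U23={q2,q26,q35} U24={q11,q21,q33} U25={q10,q21,q35} U26={q1,q19,q33} U34={q3,q13,q22,q32} U35={q4,q14,q35} U36={q12,q13,q14} U45={q7,q21,q25,q28} U46={q13,q18,q33} U56={q14,q29,q30}
  U123={q26} U126={q19} U134={q3} U145={q28} U156={q29} U235={q35} U245={q21} U246={q33} U346={q13} U356={q14}
C dims 6,15,10; δ0: rk 6, SNF 1^5·2; δ1: rk 9, SNF 1^9
degree 0: 6−6−0 = 0 → Ȟ^0 ≅ 0
degree 1: 15−9−6 = 0 plus torsion [2] → Ȟ^1 ≅ Z/2
degree 2: 10−0−9 = 1 → Ȟ^2 ≅ Z


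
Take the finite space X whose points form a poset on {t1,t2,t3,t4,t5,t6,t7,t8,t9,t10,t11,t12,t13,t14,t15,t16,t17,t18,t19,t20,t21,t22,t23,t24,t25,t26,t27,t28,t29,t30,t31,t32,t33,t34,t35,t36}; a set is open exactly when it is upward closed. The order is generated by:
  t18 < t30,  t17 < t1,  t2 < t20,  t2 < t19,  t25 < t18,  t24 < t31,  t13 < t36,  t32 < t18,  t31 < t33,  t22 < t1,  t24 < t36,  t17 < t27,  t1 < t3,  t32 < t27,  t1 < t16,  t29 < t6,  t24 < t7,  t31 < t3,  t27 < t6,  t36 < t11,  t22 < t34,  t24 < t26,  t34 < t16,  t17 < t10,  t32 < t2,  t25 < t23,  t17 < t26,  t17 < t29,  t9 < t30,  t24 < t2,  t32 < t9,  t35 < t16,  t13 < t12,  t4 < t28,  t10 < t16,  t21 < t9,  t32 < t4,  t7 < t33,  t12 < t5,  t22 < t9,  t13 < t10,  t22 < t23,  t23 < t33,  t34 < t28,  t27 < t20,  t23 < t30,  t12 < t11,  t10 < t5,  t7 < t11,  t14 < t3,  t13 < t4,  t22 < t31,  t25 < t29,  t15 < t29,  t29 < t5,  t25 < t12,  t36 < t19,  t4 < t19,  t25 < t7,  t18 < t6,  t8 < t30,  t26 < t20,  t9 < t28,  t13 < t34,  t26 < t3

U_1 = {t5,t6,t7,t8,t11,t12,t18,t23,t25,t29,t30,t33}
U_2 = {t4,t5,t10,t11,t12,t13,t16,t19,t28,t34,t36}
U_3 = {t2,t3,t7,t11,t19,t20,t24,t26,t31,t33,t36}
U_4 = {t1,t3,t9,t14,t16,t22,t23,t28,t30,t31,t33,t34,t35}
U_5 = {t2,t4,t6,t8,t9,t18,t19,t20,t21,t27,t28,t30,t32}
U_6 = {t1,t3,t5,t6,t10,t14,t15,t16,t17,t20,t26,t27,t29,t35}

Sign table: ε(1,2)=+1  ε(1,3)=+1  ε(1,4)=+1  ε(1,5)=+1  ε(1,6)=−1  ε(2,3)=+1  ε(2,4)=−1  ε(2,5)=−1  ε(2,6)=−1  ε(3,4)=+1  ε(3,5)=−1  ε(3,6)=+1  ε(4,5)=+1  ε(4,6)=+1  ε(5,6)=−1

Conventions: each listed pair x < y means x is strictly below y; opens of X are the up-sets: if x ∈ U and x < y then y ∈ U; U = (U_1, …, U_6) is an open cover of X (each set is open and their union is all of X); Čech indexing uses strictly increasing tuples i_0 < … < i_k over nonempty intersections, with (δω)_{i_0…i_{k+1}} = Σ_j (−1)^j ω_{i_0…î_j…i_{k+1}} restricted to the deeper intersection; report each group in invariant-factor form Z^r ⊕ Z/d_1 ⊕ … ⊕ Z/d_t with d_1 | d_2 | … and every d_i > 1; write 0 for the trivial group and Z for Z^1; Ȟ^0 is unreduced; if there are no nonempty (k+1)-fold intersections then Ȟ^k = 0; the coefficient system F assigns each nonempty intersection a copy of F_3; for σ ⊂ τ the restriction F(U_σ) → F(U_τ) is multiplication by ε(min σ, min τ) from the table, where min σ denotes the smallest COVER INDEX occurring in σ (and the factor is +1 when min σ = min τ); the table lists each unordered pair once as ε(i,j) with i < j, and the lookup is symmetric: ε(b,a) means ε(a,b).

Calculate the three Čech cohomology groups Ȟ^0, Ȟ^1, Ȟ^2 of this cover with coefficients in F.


nonempty intersections:
  U12={t5,t11,t12} U13={t7,t11,t33} U14={t23,t30,t33} U15={t6,t8,t18,t30} U16={t5,t6,t29} U23={t11,t19,t36} U24={t16,t28,t34} U25={t4,t19,t28} U26={t5,t10,t16} U34={t3,t31,t33} U35={t2,t19,t20} U36={t3,t20,t26} U45={t9,t28,t30} U46={t1,t3,t14,t16,t35} U56={t6,t20,t27}
  U123={t11} U126={t5} U134={t33} U145={t30} U156={t6} U235={t19} U245={t28} U246={t16} U346={t3} U356={t20}
C dims 6,15,10; δ0: rk_F3 6; δ1: rk_F3 9
Ȟ^0: (6−6)−0=0 ⇒ 0
Ȟ^1: (15−9)−6=0 ⇒ 0
Ȟ^2: (10−0)−9=1 ⇒ Z/3

Ȟ^0(U;F) ≅ 0, Ȟ^1(U;F) ≅ 0 and Ȟ^2(U;F) ≅ Z/3


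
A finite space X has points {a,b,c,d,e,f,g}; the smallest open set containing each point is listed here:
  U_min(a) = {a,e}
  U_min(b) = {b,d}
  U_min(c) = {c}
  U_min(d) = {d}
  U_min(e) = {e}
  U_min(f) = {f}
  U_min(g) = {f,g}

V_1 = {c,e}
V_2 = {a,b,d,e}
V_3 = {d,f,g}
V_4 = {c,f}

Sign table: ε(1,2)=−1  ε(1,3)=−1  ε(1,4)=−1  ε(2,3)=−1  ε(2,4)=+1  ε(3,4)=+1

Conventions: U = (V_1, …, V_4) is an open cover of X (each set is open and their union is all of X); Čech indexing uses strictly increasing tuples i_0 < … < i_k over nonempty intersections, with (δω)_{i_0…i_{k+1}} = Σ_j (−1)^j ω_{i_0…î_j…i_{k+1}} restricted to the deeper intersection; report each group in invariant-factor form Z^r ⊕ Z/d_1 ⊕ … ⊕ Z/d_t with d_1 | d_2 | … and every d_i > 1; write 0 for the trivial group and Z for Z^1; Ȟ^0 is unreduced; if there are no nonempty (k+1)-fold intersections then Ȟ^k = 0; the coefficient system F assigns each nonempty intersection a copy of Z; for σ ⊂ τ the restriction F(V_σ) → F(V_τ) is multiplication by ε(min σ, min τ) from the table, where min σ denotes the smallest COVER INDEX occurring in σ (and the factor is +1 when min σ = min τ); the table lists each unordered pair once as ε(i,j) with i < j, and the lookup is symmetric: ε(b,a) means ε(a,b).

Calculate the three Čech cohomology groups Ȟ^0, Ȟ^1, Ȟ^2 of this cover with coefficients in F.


Ȟ^0(U;F) ≅ 0, Ȟ^1(U;F) ≅ Z/2, Ȟ^2(U;F) ≅ 0

nonempty overlaps:
  V12={e} V14={c} V23={d} V34={f}
C dims 4,4; δ0: rk 4, SNF 1^3·2
degree 0: 4−4−0 = 0 → Ȟ^0 ≅ 0
degree 1: 4−0−4 = 0 plus torsion [2] → Ȟ^1 ≅ Z/2
degree 2: 0−0−0 = 0 → Ȟ^2 ≅ 0


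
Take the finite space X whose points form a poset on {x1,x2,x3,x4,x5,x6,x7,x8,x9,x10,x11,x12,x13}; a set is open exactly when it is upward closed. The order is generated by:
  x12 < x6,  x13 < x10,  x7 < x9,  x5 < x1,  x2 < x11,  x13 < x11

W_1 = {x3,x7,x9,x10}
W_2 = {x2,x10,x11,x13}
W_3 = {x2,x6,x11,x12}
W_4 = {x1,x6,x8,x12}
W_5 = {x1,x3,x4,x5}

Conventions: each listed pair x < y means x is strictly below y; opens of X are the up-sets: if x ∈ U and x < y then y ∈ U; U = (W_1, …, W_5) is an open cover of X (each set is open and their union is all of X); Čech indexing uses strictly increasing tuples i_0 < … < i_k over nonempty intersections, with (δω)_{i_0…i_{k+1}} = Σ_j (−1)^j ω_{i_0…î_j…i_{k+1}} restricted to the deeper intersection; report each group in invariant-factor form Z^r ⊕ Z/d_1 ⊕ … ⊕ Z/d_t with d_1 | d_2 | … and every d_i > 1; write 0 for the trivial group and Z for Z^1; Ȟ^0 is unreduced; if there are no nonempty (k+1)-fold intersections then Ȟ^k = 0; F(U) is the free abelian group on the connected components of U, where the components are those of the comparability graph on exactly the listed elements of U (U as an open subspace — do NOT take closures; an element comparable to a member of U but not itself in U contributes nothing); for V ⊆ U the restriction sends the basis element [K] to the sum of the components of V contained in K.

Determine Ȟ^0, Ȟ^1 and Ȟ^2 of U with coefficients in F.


intersection data:
  W12={x10} W15={x3} W23={x2,x11} W34={x6,x12} W45={x1}
components per intersection:
  W1: {x3} {x7,x9} {x10}
  W2: {x2,x10,x11,x13}
  W3: {x2,x11} {x6,x12}
  W4: {x1} {x6,x12} {x8}
  W5: {x1,x5} {x3} {x4}
  W12: {x10}
  W15: {x3}
  W23: {x2,x11}
  W34: {x6,x12}
  W45: {x1}
C dims 12,5; δ0: rk 5, SNF 1^5
Ȟ^0 = (12 − 5) − 0 = 7, so Ȟ^0 ≅ Z^7
Ȟ^1 = (5 − 0) − 5 = 0, so Ȟ^1 ≅ 0
Ȟ^2 = (0 − 0) − 0 = 0, so Ȟ^2 ≅ 0

Ȟ^0(U;F) ≅ Z^7; Ȟ^1(U;F) ≅ 0; Ȟ^2(U;F) ≅ 0


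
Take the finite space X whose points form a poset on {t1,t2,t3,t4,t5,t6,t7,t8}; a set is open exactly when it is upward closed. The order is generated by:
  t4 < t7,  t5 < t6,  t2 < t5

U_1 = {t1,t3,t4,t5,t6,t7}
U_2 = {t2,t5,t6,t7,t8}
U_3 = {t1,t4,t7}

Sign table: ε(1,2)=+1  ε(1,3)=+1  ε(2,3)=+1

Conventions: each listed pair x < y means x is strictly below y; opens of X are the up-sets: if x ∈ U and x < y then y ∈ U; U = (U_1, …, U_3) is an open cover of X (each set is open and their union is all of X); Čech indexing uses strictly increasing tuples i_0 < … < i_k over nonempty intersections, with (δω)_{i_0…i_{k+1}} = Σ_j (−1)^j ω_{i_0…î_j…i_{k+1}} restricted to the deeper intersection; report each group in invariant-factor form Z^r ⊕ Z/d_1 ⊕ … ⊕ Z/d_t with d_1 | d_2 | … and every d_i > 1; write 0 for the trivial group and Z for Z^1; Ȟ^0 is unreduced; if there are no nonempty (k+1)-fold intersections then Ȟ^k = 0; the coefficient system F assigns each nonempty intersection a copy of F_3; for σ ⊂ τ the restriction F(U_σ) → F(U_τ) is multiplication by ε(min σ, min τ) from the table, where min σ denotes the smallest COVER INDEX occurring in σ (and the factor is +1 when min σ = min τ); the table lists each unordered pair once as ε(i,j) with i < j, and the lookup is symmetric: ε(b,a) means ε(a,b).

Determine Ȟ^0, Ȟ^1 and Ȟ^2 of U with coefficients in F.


intersection data:
  U12={t5,t6,t7} U13={t1,t4,t7} U23={t7}
  U123={t7}
C dims 3,3,1; δ0: rk_F3 2; δ1: rk_F3 1
Ȟ^0 = (3 − 2) − 0 = 1, so Ȟ^0 ≅ Z/3
Ȟ^1 = (3 − 1) − 2 = 0, so Ȟ^1 ≅ 0
Ȟ^2 = (1 − 0) − 1 = 0, so Ȟ^2 ≅ 0

Ȟ^0(U;F) ≅ Z/3, Ȟ^1(U;F) ≅ 0 and Ȟ^2(U;F) ≅ 0


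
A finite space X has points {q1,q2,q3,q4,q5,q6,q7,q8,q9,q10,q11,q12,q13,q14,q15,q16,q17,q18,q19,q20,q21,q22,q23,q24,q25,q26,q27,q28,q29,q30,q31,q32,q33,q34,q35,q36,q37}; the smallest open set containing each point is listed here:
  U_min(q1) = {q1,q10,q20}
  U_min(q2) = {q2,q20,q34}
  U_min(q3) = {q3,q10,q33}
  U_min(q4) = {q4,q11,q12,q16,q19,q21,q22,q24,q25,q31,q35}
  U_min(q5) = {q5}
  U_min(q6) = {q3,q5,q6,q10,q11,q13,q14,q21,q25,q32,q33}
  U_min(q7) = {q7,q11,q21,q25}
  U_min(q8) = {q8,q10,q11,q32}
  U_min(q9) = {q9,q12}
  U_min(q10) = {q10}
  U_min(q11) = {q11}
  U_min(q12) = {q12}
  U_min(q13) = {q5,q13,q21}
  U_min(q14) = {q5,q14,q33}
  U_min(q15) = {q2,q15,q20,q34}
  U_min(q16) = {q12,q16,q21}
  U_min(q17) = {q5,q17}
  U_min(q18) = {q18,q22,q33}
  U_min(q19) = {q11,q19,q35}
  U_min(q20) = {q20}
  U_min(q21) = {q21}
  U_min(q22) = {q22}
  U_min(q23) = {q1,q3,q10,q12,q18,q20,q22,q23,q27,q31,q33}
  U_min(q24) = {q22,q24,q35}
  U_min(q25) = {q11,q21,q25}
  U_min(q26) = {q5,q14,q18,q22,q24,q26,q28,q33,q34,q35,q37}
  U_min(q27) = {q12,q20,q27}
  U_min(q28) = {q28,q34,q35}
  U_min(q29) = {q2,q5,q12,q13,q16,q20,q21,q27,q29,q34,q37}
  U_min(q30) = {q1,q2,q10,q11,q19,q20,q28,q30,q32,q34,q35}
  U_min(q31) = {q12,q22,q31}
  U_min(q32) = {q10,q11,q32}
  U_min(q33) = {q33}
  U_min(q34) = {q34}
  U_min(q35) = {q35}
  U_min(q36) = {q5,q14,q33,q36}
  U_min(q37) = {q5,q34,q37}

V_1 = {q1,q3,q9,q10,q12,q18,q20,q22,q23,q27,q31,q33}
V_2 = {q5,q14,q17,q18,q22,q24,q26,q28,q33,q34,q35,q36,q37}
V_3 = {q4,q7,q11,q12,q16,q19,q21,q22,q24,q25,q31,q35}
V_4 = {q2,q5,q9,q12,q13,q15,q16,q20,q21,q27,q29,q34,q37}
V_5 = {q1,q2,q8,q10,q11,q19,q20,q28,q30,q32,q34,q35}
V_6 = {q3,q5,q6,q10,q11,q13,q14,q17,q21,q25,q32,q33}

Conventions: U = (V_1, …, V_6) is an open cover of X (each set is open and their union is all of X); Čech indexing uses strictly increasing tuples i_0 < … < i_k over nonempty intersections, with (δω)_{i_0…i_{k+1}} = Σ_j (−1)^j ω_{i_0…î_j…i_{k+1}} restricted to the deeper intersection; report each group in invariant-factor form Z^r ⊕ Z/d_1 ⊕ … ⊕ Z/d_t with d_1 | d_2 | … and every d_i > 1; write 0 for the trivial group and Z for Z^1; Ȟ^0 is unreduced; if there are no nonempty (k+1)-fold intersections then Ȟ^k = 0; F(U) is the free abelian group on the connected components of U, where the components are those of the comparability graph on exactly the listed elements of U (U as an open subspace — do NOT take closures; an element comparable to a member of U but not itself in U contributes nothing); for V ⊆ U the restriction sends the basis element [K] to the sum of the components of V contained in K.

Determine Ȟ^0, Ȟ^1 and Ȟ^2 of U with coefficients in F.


cover nerve:
  V12={q18,q22,q33} V13={q12,q22,q31} V14={q9,q12,q20,q27} V15={q1,q10,q20} V16={q3,q10,q33} V23={q22,q24,q35} V24={q5,q34,q37} V25={q28,q34,q35} V26={q5,q14,q17,q33} V34={q12,q16,q21} V35={q11,q19,q35} V36={q11,q21,q25} V45={q2,q20,q34} V46={q5,q13,q21} V56={q10,q11,q32}
  V123={q22} V126={q33} V134={q12} V145={q20} V156={q10} V235={q35} V245={q34} V246={q5} V346={q21} V356={q11}
components per intersection:
  V1: {q1,q3,q9,q10,q12,q18,q20,q22,q23,q27,q31,q33}
  V2: {q5,q14,q17,q18,q22,q24,q26,q28,q33,q34,q35,q36,q37}
  V3: {q4,q7,q11,q12,q16,q19,q21,q22,q24,q25,q31,q35}
  V4: {q2,q5,q9,q12,q13,q15,q16,q20,q21,q27,q29,q34,q37}
  V5: {q1,q2,q8,q10,q11,q19,q20,q28,q30,q32,q34,q35}
  V6: {q3,q5,q6,q10,q11,q13,q14,q17,q21,q25,q32,q33}
  V12: {q18,q22,q33}
  V13: {q12,q22,q31}
  V14: {q9,q12,q20,q27}
  V15: {q1,q10,q20}
  V16: {q3,q10,q33}
  V23: {q22,q24,q35}
  V24: {q5,q34,q37}
  V25: {q28,q34,q35}
  V26: {q5,q14,q17,q33}
  V34: {q12,q16,q21}
  V35: {q11,q19,q35}
  V36: {q11,q21,q25}
  V45: {q2,q20,q34}
  V46: {q5,q13,q21}
  V56: {q10,q11,q32}
  V123: {q22}
  V126: {q33}
  V134: {q12}
  V145: {q20}
  V156: {q10}
  V235: {q35}
  V245: {q34}
  V246: {q5}
  V346: {q21}
  V356: {q11}
C dims 6,15,10; δ0: rk 5, SNF 1^5; δ1: rk 10, SNF 1^9·2
Ȟ^0: (6−5)−0=1 ⇒ Z
Ȟ^1: (15−10)−5=0 ⇒ 0
Ȟ^2: (10−0)−10=0 plus torsion [2] ⇒ Z/2

Ȟ^0 = Z, Ȟ^1 = 0 and Ȟ^2 = Z/2


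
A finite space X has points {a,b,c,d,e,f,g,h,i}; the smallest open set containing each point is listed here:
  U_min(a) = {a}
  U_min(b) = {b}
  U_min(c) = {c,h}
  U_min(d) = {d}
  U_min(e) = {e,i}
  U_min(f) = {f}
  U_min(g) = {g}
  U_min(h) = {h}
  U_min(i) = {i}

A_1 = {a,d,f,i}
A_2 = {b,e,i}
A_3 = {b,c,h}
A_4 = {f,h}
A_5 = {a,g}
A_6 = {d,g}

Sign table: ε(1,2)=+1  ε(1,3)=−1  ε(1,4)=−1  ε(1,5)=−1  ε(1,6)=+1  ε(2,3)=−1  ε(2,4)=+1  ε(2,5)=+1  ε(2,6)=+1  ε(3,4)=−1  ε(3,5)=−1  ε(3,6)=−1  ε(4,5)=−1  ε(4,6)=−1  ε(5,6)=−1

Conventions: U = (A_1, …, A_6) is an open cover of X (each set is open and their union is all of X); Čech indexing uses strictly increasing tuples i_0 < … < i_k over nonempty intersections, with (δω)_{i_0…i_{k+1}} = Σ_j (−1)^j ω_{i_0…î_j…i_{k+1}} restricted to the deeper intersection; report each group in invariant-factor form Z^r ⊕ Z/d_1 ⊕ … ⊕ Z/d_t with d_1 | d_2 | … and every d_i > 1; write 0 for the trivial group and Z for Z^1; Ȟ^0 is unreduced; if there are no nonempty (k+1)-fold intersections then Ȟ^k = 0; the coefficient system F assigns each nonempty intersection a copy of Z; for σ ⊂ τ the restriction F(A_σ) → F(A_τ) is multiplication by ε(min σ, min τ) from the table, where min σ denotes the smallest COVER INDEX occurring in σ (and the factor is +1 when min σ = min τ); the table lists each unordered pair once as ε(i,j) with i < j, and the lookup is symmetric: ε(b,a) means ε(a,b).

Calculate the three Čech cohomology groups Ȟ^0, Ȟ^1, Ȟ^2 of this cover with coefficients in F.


nonempty overlaps:
  A12={i} A14={f} A15={a} A16={d} A23={b} A34={h} A56={g}
C dims 6,7; δ0: rk 6, SNF 1^5·2
degree 0: 6−6−0 = 0 → Ȟ^0 ≅ 0
degree 1: 7−0−6 = 1 plus torsion [2] → Ȟ^1 ≅ Z ⊕ Z/2
degree 2: 0−0−0 = 0 → Ȟ^2 ≅ 0

Ȟ^0 ≅ 0,  Ȟ^1 ≅ Z ⊕ Z/2,  Ȟ^2 ≅ 0


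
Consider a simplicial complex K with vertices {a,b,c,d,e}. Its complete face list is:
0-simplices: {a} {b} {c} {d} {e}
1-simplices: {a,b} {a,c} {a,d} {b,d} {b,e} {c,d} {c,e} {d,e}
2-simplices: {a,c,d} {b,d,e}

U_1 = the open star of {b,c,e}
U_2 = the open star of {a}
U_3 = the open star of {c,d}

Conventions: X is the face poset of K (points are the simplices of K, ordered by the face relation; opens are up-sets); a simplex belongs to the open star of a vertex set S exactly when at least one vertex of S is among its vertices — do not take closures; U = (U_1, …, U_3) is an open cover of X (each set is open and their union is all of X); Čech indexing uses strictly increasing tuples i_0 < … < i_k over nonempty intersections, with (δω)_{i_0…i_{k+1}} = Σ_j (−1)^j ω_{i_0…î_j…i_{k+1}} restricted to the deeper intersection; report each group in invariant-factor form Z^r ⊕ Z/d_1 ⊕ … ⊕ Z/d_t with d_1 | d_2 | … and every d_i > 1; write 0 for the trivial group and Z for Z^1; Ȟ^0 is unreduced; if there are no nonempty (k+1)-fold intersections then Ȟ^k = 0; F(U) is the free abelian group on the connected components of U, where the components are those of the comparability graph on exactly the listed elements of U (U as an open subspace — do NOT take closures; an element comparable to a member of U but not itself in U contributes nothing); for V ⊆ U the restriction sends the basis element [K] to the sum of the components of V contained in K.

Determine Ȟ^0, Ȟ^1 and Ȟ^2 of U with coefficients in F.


intersection data:
  U1={{b},{c},{e},{a,b},{a,c},{b,d},{b,e},{c,d},{c,e},{d,e},{a,c,d},{b,d,e}} U2={{a},{a,b},{a,c},{a,d},{a,c,d}} U3={{c},{d},{a,c},{a,d},{b,d},{c,d},{c,e},{d,e},{a,c,d},{b,d,e}}
  U12={{a,b},{a,c},{a,c,d}} U13={{c},{a,c},{b,d},{c,d},{c,e},{d,e},{a,c,d},{b,d,e}} U23={{a,c},{a,d},{a,c,d}}
  U123={{a,c},{a,c,d}}
components per intersection:
  U1: {{b},{c},{e},{a,b},{a,c},{b,d},{b,e},{c,d},{c,e},{d,e},{a,c,d},{b,d,e}}
  U2: {{a},{a,b},{a,c},{a,d},{a,c,d}}
  U3: {{c},{d},{a,c},{a,d},{b,d},{c,d},{c,e},{d,e},{a,c,d},{b,d,e}}
  U12: {{a,b}} {{a,c},{a,c,d}}
  U13: {{c},{a,c},{c,d},{c,e},{a,c,d}} {{b,d},{d,e},{b,d,e}}
  U23: {{a,c},{a,d},{a,c,d}}
  U123: {{a,c},{a,c,d}}
C dims 3,5,1; δ0: rk 2, SNF 1^2; δ1: rk 1, SNF 1^1
Ȟ^0 = (3 − 2) − 0 = 1, so Ȟ^0 ≅ Z
Ȟ^1 = (5 − 1) − 2 = 2, so Ȟ^1 ≅ Z^2
Ȟ^2 = (1 − 0) − 1 = 0, so Ȟ^2 ≅ 0

Ȟ^0(U;F) ≅ Z,  Ȟ^1(U;F) ≅ Z^2,  Ȟ^2(U;F) ≅ 0


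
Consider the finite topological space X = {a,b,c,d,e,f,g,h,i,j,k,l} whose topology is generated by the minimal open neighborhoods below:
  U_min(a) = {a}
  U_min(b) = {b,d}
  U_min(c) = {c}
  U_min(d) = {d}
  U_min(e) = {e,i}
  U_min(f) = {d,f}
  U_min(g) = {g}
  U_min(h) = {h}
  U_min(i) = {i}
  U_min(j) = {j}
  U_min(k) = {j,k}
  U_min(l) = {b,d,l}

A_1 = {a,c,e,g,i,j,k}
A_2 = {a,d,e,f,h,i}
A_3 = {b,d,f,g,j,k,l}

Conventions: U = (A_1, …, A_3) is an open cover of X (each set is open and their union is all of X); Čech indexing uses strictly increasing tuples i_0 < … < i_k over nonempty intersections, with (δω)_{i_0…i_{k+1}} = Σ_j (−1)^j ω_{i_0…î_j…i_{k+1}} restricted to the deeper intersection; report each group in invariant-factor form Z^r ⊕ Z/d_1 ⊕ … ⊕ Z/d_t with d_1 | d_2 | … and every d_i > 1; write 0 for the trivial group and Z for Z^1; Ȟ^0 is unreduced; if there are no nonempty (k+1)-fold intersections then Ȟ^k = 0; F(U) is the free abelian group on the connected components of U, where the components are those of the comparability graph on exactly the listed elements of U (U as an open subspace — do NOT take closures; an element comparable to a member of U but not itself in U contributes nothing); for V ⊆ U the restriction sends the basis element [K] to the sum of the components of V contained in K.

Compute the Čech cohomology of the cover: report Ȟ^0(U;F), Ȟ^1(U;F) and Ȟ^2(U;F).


Ȟ^0 = Z^7, Ȟ^1 = 0 and Ȟ^2 = 0

nonempty intersections:
  A12={a,e,i} A13={g,j,k} A23={d,f}
components per intersection:
  A1: {a} {c} {e,i} {g} {j,k}
  A2: {a} {d,f} {e,i} {h}
  A3: {b,d,f,l} {g} {j,k}
  A12: {a} {e,i}
  A13: {g} {j,k}
  A23: {d,f}
C dims 12,5; δ0: rk 5, SNF 1^5
Ȟ^0: (12−5)−0=7 ⇒ Z^7
Ȟ^1: (5−0)−5=0 ⇒ 0
Ȟ^2: (0−0)−0=0 ⇒ 0


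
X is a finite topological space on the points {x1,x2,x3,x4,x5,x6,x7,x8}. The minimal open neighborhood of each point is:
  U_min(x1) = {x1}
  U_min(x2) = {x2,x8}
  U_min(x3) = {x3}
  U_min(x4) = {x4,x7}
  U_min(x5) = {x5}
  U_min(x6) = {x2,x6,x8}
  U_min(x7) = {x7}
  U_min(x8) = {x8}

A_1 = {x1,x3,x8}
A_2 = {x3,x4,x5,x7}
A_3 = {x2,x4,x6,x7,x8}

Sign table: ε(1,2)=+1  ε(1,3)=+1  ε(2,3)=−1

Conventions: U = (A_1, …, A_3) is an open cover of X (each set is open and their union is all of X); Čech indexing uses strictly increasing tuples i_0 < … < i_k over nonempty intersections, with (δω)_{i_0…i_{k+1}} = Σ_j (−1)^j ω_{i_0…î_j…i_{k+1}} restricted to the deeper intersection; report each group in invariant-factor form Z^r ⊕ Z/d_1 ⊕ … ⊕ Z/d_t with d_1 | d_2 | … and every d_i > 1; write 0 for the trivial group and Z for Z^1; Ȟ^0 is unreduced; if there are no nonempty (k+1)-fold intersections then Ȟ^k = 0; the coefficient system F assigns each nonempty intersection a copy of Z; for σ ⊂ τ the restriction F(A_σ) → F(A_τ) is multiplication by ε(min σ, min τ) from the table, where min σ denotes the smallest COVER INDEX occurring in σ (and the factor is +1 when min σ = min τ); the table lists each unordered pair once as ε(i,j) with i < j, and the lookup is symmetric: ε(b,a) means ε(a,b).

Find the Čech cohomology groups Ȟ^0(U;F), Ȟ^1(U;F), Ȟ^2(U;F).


nerve simplices:
  A12={x3} A13={x8} A23={x4,x7}
C dims 3,3; δ0: rk 3, SNF 1^2·2
degree 0: 3−3−0 = 0 → Ȟ^0 ≅ 0
degree 1: 3−0−3 = 0 plus torsion [2] → Ȟ^1 ≅ Z/2
degree 2: 0−0−0 = 0 → Ȟ^2 ≅ 0

Ȟ^0(U;F) ≅ 0, Ȟ^1(U;F) ≅ Z/2 and Ȟ^2(U;F) ≅ 0


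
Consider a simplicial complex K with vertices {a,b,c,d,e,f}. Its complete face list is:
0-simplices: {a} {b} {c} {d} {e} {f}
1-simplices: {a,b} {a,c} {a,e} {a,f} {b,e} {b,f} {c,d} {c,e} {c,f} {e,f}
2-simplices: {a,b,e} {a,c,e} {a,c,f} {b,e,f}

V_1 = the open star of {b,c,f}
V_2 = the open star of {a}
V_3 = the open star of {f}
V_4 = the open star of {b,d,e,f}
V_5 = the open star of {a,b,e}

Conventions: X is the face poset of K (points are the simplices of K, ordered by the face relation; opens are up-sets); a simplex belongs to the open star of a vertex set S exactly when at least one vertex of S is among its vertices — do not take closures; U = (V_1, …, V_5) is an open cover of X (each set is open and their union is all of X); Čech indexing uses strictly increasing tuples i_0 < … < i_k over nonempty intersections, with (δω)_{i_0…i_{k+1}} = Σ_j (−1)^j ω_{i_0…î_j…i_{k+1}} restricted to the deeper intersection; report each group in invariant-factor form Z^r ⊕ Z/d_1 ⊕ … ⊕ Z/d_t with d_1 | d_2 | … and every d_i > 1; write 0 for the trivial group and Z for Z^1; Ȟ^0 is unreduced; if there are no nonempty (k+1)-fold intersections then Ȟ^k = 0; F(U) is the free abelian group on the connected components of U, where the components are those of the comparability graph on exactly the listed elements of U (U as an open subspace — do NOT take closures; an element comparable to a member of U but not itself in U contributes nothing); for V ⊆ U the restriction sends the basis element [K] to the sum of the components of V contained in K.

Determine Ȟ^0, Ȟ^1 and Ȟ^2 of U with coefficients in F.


intersection data:
  V1={{b},{c},{f},{a,b},{a,c},{a,f},{b,e},{b,f},{c,d},{c,e},{c,f},{e,f},{a,b,e},{a,c,e},{a,c,f},{b,e,f}} V2={{a},{a,b},{a,c},{a,e},{a,f},{a,b,e},{a,c,e},{a,c,f}} V3={{f},{a,f},{b,f},{c,f},{e,f},{a,c,f},{b,e,f}} V4={{b},{d},{e},{f},{a,b},{a,e},{a,f},{b,e},{b,f},{c,d},{c,e},{c,f},{e,f},{a,b,e},{a,c,e},{a,c,f},{b,e,f}} V5={{a},{b},{e},{a,b},{a,c},{a,e},{a,f},{b,e},{b,f},{c,e},{e,f},{a,b,e},{a,c,e},{a,c,f},{b,e,f}}
  V12={{a,b},{a,c},{a,f},{a,b,e},{a,c,e},{a,c,f}} V13={{f},{a,f},{b,f},{c,f},{e,f},{a,c,f},{b,e,f}} V14={{b},{f},{a,b},{a,f},{b,e},{b,f},{c,d},{c,e},{c,f},{e,f},{a,b,e},{a,c,e},{a,c,f},{b,e,f}} V15={{b},{a,b},{a,c},{a,f},{b,e},{b,f},{c,e},{e,f},{a,b,e},{a,c,e},{a,c,f},{b,e,f}} V23={{a,f},{a,c,f}} V24={{a,b},{a,e},{a,f},{a,b,e},{a,c,e},{a,c,f}} V25={{a},{a,b},{a,c},{a,e},{a,f},{a,b,e},{a,c,e},{a,c,f}} V34={{f},{a,f},{b,f},{c,f},{e,f},{a,c,f},{b,e,f}} V35={{a,f},{b,f},{e,f},{a,c,f},{b,e,f}} V45={{b},{e},{a,b},{a,e},{a,f},{b,e},{b,f},{c,e},{e,f},{a,b,e},{a,c,e},{a,c,f},{b,e,f}}
  V123={{a,f},{a,c,f}} V124={{a,b},{a,f},{a,b,e},{a,c,e},{a,c,f}} V125={{a,b},{a,c},{a,f},{a,b,e},{a,c,e},{a,c,f}} V134={{f},{a,f},{b,f},{c,f},{e,f},{a,c,f},{b,e,f}} V135={{a,f},{b,f},{e,f},{a,c,f},{b,e,f}} V145={{b},{a,b},{a,f},{b,e},{b,f},{c,e},{e,f},{a,b,e},{a,c,e},{a,c,f},{b,e,f}} V234={{a,f},{a,c,f}} V235={{a,f},{a,c,f}} V245={{a,b},{a,e},{a,f},{a,b,e},{a,c,e},{a,c,f}} V345={{a,f},{b,f},{e,f},{a,c,f},{b,e,f}}
  V1234={{a,f},{a,c,f}} V1235={{a,f},{a,c,f}} V1245={{a,b},{a,f},{a,b,e},{a,c,e},{a,c,f}} V1345={{a,f},{b,f},{e,f},{a,c,f},{b,e,f}} V2345={{a,f},{a,c,f}}
  V12345={{a,f},{a,c,f}}
components per intersection:
  V1: {{b},{c},{f},{a,b},{a,c},{a,f},{b,e},{b,f},{c,d},{c,e},{c,f},{e,f},{a,b,e},{a,c,e},{a,c,f},{b,e,f}}
  V2: {{a},{a,b},{a,c},{a,e},{a,f},{a,b,e},{a,c,e},{a,c,f}}
  V3: {{f},{a,f},{b,f},{c,f},{e,f},{a,c,f},{b,e,f}}
  V4: {{b},{e},{f},{a,b},{a,e},{a,f},{b,e},{b,f},{c,e},{c,f},{e,f},{a,b,e},{a,c,e},{a,c,f},{b,e,f}} {{d},{c,d}}
  V5: {{a},{b},{e},{a,b},{a,c},{a,e},{a,f},{b,e},{b,f},{c,e},{e,f},{a,b,e},{a,c,e},{a,c,f},{b,e,f}}
  V12: {{a,b},{a,b,e}} {{a,c},{a,f},{a,c,e},{a,c,f}}
  V13: {{f},{a,f},{b,f},{c,f},{e,f},{a,c,f},{b,e,f}}
  V14: {{b},{f},{a,b},{a,f},{b,e},{b,f},{c,f},{e,f},{a,b,e},{a,c,f},{b,e,f}} {{c,d}} {{c,e},{a,c,e}}
  V15: {{b},{a,b},{b,e},{b,f},{e,f},{a,b,e},{b,e,f}} {{a,c},{a,f},{c,e},{a,c,e},{a,c,f}}
  V23: {{a,f},{a,c,f}}
  V24: {{a,b},{a,e},{a,b,e},{a,c,e}} {{a,f},{a,c,f}}
  V25: {{a},{a,b},{a,c},{a,e},{a,f},{a,b,e},{a,c,e},{a,c,f}}
  V34: {{f},{a,f},{b,f},{c,f},{e,f},{a,c,f},{b,e,f}}
  V35: {{a,f},{a,c,f}} {{b,f},{e,f},{b,e,f}}
  V45: {{b},{e},{a,b},{a,e},{b,e},{b,f},{c,e},{e,f},{a,b,e},{a,c,e},{b,e,f}} {{a,f},{a,c,f}}
  V123: {{a,f},{a,c,f}}
  V124: {{a,b},{a,b,e}} {{a,f},{a,c,f}} {{a,c,e}}
  V125: {{a,b},{a,b,e}} {{a,c},{a,f},{a,c,e},{a,c,f}}
  V134: {{f},{a,f},{b,f},{c,f},{e,f},{a,c,f},{b,e,f}}
  V135: {{a,f},{a,c,f}} {{b,f},{e,f},{b,e,f}}
  V145: {{b},{a,b},{b,e},{b,f},{e,f},{a,b,e},{b,e,f}} {{a,f},{a,c,f}} {{c,e},{a,c,e}}
  V234: {{a,f},{a,c,f}}
  V235: {{a,f},{a,c,f}}
  V245: {{a,b},{a,e},{a,b,e},{a,c,e}} {{a,f},{a,c,f}}
  V345: {{a,f},{a,c,f}} {{b,f},{e,f},{b,e,f}}
  V1234: {{a,f},{a,c,f}}
  V1235: {{a,f},{a,c,f}}
  V1245: {{a,b},{a,b,e}} {{a,f},{a,c,f}} {{a,c,e}}
  V1345: {{a,f},{a,c,f}} {{b,f},{e,f},{b,e,f}}
  V2345: {{a,f},{a,c,f}}
  V12345: {{a,f},{a,c,f}}
C dims 6,17,18,8; δ0: rk 5, SNF 1^5; δ1: rk 11, SNF 1^11; δ2: rk 7, SNF 1^7
Ȟ^0 = (6 − 5) − 0 = 1, so Ȟ^0 ≅ Z
Ȟ^1 = (17 − 11) − 5 = 1, so Ȟ^1 ≅ Z
Ȟ^2 = (18 − 7) − 11 = 0, so Ȟ^2 ≅ 0

Ȟ^0(U;F) ≅ Z, Ȟ^1(U;F) ≅ Z and Ȟ^2(U;F) ≅ 0


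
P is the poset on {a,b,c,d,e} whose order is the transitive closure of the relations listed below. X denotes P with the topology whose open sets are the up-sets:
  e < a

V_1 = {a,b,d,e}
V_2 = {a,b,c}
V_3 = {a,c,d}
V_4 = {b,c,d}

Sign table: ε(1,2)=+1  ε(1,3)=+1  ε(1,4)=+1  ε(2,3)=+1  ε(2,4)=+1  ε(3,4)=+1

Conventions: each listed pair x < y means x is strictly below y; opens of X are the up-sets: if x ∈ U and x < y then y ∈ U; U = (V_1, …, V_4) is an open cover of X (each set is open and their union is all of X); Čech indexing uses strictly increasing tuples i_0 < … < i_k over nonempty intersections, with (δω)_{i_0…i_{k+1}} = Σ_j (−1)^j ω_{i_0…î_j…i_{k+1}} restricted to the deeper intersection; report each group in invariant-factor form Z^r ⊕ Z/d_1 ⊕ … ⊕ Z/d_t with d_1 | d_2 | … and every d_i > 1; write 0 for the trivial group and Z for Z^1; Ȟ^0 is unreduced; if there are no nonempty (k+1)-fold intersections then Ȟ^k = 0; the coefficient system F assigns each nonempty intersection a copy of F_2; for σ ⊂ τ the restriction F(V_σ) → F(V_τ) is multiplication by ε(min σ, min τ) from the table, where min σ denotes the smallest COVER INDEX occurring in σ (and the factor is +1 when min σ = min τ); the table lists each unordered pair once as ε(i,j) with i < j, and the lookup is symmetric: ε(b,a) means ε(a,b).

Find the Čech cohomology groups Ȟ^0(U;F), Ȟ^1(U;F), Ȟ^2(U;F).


Ȟ^0 = Z/2; Ȟ^1 = 0; Ȟ^2 = Z/2

nerve simplices:
  V12={a,b} V13={a,d} V14={b,d} V23={a,c} V24={b,c} V34={c,d}
  V123={a} V124={b} V134={d} V234={c}
C dims 4,6,4; δ0: rk_F2 3; δ1: rk_F2 3
degree 0: 4−3−0 = 1 → Ȟ^0 ≅ Z/2
degree 1: 6−3−3 = 0 → Ȟ^1 ≅ 0
degree 2: 4−0−3 = 1 → Ȟ^2 ≅ Z/2


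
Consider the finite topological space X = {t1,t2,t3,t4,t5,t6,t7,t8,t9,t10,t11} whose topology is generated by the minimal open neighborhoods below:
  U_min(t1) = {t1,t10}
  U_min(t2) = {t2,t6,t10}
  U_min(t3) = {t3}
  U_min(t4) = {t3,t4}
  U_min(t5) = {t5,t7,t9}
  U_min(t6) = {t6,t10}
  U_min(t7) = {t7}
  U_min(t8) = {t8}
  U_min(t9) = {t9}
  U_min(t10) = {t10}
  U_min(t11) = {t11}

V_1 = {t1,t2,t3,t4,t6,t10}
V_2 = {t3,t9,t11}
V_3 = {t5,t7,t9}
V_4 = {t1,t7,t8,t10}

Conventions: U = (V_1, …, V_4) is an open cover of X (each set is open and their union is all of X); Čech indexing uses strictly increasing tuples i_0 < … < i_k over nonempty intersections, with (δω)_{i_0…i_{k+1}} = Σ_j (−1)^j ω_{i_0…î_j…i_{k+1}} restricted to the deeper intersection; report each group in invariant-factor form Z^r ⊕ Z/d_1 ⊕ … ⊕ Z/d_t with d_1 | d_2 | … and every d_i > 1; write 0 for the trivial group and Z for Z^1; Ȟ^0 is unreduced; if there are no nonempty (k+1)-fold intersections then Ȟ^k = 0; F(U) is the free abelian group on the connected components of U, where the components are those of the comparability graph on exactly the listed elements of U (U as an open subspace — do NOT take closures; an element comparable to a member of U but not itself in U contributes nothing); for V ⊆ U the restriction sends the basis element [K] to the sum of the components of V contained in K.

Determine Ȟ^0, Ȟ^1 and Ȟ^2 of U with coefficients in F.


nonempty intersections:
  V12={t3} V14={t1,t10} V23={t9} V34={t7}
components per intersection:
  V1: {t1,t2,t6,t10} {t3,t4}
  V2: {t3} {t9} {t11}
  V3: {t5,t7,t9}
  V4: {t1,t10} {t7} {t8}
  V12: {t3}
  V14: {t1,t10}
  V23: {t9}
  V34: {t7}
C dims 9,4; δ0: rk 4, SNF 1^4
Ȟ^0: (9−4)−0=5 ⇒ Z^5
Ȟ^1: (4−0)−4=0 ⇒ 0
Ȟ^2: (0−0)−0=0 ⇒ 0

Ȟ^0 = Z^5, Ȟ^1 = 0 and Ȟ^2 = 0
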